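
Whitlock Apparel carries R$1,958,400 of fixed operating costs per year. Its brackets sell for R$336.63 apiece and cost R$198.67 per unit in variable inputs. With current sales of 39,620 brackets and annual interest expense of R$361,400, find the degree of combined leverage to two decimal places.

Total contribution margin = 39,620 × R$137.96 = R$5,465,975.20.
EBIT = R$5,465,975.20 − R$1,958,400 = R$3,507,575.20. Interest = R$361,400.00, so EBIT − I = R$3,146,175.20.
DCL = contribution ÷ (EBIT − I) = R$5,465,975.20 ÷ R$3,146,175.20 = 1.7373.

1.74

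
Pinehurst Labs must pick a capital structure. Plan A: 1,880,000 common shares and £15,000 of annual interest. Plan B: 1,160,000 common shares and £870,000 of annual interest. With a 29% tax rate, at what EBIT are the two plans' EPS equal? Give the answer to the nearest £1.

£2,247,500

Set EPS_A = EPS_B: (EBIT − £15,000)(1 − 0.29) ÷ 1,880,000 = (EBIT − £870,000)(1 − 0.29) ÷ 1,160,000.
The (1 − t) factor cancels: (EBIT − 15,000) × 1,160,000 = (EBIT − 870,000) × 1,880,000.
EBIT × (1,880,000 − 1,160,000) = 870,000 × 1,880,000 − 15,000 × 1,160,000 = 1,618,200,000,000, so EBIT = 1,618,200,000,000 ÷ 720,000 = 2,247,500.00.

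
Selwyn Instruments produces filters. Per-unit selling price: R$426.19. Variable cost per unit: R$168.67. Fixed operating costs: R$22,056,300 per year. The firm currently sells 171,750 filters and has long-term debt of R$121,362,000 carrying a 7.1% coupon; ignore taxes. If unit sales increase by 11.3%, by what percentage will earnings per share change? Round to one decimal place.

Total contribution margin = 171,750 × R$257.52 = R$44,229,060.00.
EBIT = R$44,229,060.00 − R$22,056,300 = R$22,172,760.00.
After interest of R$8,616,702.00, pre-tax earnings = R$13,556,058.00.
Degree of combined leverage = contribution ÷ (EBIT − I) = R$44,229,060.00 ÷ R$13,556,058.00 = 3.2627.
EPS therefore changes by 3.2627 × (+11.3%) = +36.9%.

+36.9%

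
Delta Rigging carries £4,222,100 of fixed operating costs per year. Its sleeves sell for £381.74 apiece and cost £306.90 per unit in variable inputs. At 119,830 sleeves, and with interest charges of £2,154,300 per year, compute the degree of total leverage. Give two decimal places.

Total contribution margin = 119,830 × £74.84 = £8,968,077.20.
Subtracting fixed costs: EBIT = £8,968,077.20 − £4,222,100 = £4,745,977.20. Interest = £2,154,300.00, so EBIT − I = £2,591,677.20.
DCL = contribution ÷ (EBIT − I) = £8,968,077.20 ÷ £2,591,677.20 = 3.4603.

3.46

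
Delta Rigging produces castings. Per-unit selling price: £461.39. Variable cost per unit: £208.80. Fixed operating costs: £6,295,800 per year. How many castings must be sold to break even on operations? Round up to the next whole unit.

Each unit contributes £461.39 − £208.80 = £252.59.
Break-even volume = fixed costs ÷ CM per unit = £6,295,800 ÷ £252.59 = 24,924.98, so 24,925 castings.

24,925 castings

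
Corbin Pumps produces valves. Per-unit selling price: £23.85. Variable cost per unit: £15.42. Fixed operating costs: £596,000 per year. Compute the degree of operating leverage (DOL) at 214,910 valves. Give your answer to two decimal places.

1.49

At 214,910 units, contribution = 214,910 × £8.43 = £1,811,691.30.
Subtracting fixed costs: EBIT = £1,811,691.30 − £596,000 = £1,215,691.30.
Degree of operating leverage = £1,811,691.30 / £1,215,691.30 = 1.4903.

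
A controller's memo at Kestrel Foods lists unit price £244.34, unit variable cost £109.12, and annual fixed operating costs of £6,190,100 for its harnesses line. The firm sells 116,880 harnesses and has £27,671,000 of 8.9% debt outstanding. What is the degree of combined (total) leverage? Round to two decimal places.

At 116,880 units, contribution = 116,880 × £135.22 = £15,804,513.60.
EBIT = £15,804,513.60 − £6,190,100 = £9,614,413.60. Interest = £2,462,719.00.
DOL = £15,804,513.60 ÷ £9,614,413.60 = 1.6438; DFL = £9,614,413.60 ÷ £7,151,694.60 = 1.3444.
Combined leverage = 1.6438 × 1.3444 = 2.2099.

2.21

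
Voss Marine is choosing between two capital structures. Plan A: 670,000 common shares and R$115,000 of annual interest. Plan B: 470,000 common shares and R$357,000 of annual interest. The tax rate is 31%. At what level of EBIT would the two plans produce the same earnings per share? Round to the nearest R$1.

At indifference, (EBIT − 115,000)(1 − t)/670,000 = (EBIT − 357,000)(1 − t)/470,000.
Cancelling (1 − t) and cross-multiplying: 470,000·(EBIT − 115,000) = 670,000·(EBIT − 357,000).
Solving, EBIT = (357,000·670,000 − 115,000·470,000) / (670,000 − 470,000) = 185,140,000,000 / 200,000 = 925,700.00.

R$925,700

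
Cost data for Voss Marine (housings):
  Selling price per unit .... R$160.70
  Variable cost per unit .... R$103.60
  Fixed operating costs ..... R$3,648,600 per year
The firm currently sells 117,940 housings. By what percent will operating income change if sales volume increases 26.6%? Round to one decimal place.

+58.1%

Contribution at this volume is 117,940 × R$57.10 = R$6,734,374.00.
Operating income = contribution − fixed costs = R$6,734,374.00 − R$3,648,600 = R$3,085,774.00.
So DOL = total CM / EBIT = R$6,734,374.00 / R$3,085,774.00 = 2.1824.
%ΔEBIT = DOL × %ΔSales = 2.1824 × +26.6% = +58.1%.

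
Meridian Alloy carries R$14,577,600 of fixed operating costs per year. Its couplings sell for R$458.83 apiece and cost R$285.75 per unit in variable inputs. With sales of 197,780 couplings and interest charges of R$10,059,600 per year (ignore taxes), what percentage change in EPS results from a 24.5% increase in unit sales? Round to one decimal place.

Total contribution margin = 197,780 × R$173.08 = R$34,231,762.40.
EBIT = R$34,231,762.40 − R$14,577,600 = R$19,654,162.40.
After interest of R$10,059,600.00, pre-tax earnings = R$9,594,562.40.
DCL = total CM / (EBIT − I) = R$34,231,762.40 / R$9,594,562.40 = 3.5678.
EPS therefore changes by 3.5678 × (+24.5%) = +87.4%.

+87.4%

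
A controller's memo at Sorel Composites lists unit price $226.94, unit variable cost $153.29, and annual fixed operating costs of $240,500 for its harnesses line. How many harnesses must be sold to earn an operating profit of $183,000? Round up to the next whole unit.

Unit CM = price − variable cost = $226.94 − $153.29 = $73.65.
Need Q such that Q × $73.65 − $240,500 = $183,000, i.e. Q = $423,500 / $73.65 = 5,750.17 → 5,751.

5,751 harnesses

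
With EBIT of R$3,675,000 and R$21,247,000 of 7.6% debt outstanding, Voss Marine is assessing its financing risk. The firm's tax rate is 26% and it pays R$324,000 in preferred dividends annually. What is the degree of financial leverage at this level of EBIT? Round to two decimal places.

2.27

Interest = R$1,614,772.00.
Pre-tax preferred-dividend burden = R$324,000 ÷ (1 − 0.26) = R$437,837.84.
DFL = EBIT ÷ [EBIT − I − D_p/(1−t)] = R$3,675,000 ÷ [R$3,675,000 − R$1,614,772.00 − R$437,837.84] = R$3,675,000 ÷ R$1,622,390.16 = 2.2652.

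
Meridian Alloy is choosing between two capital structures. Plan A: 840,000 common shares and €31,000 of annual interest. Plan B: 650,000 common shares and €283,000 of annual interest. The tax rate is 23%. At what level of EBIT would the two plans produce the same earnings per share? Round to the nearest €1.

€1,145,105

At indifference, (EBIT − 31,000)(1 − t)/840,000 = (EBIT − 283,000)(1 − t)/650,000.
The (1 − t) factor cancels: (EBIT − 31,000) × 650,000 = (EBIT − 283,000) × 840,000.
Solving, EBIT = (283,000·840,000 − 31,000·650,000) / (840,000 − 650,000) = 217,570,000,000 / 190,000 = 1,145,105.26.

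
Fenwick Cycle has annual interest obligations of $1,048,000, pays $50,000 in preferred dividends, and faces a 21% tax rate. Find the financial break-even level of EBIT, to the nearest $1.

Preferred dividends are paid after tax, so their pre-tax equivalent is $50,000 ÷ (1 − 0.21) = $63,291.14.
Financial break-even EBIT = interest + D_p ÷ (1 − t) = $1,048,000 + $63,291.14 = $1,111,291.14.

$1,111,291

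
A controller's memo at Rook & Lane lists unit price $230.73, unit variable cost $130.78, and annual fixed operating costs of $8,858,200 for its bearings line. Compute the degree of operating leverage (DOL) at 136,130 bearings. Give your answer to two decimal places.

2.87

Total contribution margin = 136,130 × $99.95 = $13,606,193.50.
EBIT = $13,606,193.50 − $8,858,200 = $4,747,993.50.
So DOL = total CM / EBIT = $13,606,193.50 / $4,747,993.50 = 2.8657.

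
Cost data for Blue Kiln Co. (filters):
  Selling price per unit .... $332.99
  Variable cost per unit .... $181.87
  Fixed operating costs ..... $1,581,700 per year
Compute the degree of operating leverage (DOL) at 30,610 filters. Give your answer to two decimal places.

Total contribution margin = 30,610 × $151.12 = $4,625,783.20.
EBIT = $4,625,783.20 − $1,581,700 = $3,044,083.20.
DOL = contribution ÷ EBIT = $4,625,783.20 ÷ $3,044,083.20 = 1.5196.

1.52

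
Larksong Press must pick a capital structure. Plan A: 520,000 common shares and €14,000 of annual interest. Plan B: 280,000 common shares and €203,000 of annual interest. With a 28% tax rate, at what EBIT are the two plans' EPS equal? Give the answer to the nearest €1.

Set EPS_A = EPS_B: (EBIT − €14,000)(1 − 0.28) ÷ 520,000 = (EBIT − €203,000)(1 − 0.28) ÷ 280,000.
The (1 − t) factor cancels: (EBIT − 14,000) × 280,000 = (EBIT − 203,000) × 520,000.
Solving, EBIT = (203,000·520,000 − 14,000·280,000) / (520,000 − 280,000) = 101,640,000,000 / 240,000 = 423,500.00.

€423,500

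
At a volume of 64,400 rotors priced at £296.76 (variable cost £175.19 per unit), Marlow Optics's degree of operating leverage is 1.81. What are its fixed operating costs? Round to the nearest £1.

Contribution at this volume is 64,400 × £121.57 = £7,829,108.00.
DOL = contribution / EBIT, so EBIT = £7,829,108.00 / 1.81 = £4,325,474.03.
Fixed costs = CM − EBIT = £7,829,108.00 − £4,325,474.03 = £3,503,634.

£3,503,634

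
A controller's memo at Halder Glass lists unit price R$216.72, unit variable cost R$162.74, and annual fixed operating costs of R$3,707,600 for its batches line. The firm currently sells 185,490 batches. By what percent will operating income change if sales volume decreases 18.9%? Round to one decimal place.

Contribution at this volume is 185,490 × R$53.98 = R$10,012,750.20.
Subtracting fixed costs: EBIT = R$10,012,750.20 − R$3,707,600 = R$6,305,150.20.
DOL = contribution ÷ EBIT = R$10,012,750.20 ÷ R$6,305,150.20 = 1.5880.
%ΔEBIT = DOL × %ΔSales = 1.5880 × -18.9% = -30.0%.

-30.0%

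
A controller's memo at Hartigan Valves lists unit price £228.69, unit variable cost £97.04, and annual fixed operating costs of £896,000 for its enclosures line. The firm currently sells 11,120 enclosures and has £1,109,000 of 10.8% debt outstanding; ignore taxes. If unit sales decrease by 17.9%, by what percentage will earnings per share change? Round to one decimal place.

Contribution at this volume is 11,120 × £131.65 = £1,463,948.00.
EBIT = £1,463,948.00 − £896,000 = £567,948.00.
After interest of £119,772.00, pre-tax earnings = £448,176.00.
Degree of combined leverage = contribution ÷ (EBIT − I) = £1,463,948.00 ÷ £448,176.00 = 3.2665.
EPS therefore changes by 3.2665 × (-17.9%) = -58.5%.

-58.5%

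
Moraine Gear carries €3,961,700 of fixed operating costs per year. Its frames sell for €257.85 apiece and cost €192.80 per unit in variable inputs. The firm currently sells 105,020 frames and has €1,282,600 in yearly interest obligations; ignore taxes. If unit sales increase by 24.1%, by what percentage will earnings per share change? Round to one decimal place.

+103.7%

Contribution at this volume is 105,020 × €65.05 = €6,831,551.00.
EBIT = €6,831,551.00 − €3,961,700 = €2,869,851.00.
Interest = €1,282,600.00, so EBIT − I = €1,587,251.00.
Degree of combined leverage = contribution ÷ (EBIT − I) = €6,831,551.00 ÷ €1,587,251.00 = 4.3040.
%ΔEPS = DCL × %ΔSales = 4.3040 × +24.1% = +103.7%.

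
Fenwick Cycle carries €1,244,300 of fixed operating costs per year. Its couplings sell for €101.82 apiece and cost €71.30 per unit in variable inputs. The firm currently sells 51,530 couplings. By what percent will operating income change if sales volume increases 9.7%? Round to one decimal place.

+46.5%

Total contribution margin = 51,530 × €30.52 = €1,572,695.60.
Operating income = contribution − fixed costs = €1,572,695.60 − €1,244,300 = €328,395.60.
DOL = contribution ÷ EBIT = €1,572,695.60 ÷ €328,395.60 = 4.7890.
Operating income changes by 4.7890 × +9.7% = +46.5%.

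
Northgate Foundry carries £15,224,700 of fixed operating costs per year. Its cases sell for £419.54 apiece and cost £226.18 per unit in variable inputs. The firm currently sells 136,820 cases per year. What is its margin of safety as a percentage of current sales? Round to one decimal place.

42.5%

Contribution margin per unit = £419.54 − £226.18 = £193.36. Break-even units = £15,224,700 ÷ £193.36 = 78,737.59; break-even revenue = 78,737.59 × £419.54 = £33,033,567.64.
Actual sales revenue = 136,820 × £419.54 = £57,401,462.80.
Margin of safety = (£57,401,462.80 − £33,033,567.64) ÷ £57,401,462.80 = 42.5%.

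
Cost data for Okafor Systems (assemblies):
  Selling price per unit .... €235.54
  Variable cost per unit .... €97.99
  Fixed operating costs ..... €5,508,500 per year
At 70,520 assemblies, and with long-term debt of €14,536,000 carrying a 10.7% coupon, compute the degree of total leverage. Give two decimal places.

Total contribution margin = 70,520 × €137.55 = €9,700,026.00.
Operating income = contribution − fixed costs = €9,700,026.00 − €5,508,500 = €4,191,526.00. Interest = €1,555,352.00.
DOL = €9,700,026.00 ÷ €4,191,526.00 = 2.3142; DFL = €4,191,526.00 ÷ €2,636,174.00 = 1.5900.
Combined leverage = 2.3142 × 1.5900 = 3.6796.

3.68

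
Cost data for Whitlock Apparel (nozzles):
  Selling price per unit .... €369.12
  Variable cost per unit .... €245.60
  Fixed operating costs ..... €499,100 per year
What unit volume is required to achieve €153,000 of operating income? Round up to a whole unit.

Unit CM = price − variable cost = €369.12 − €245.60 = €123.52.
Units = (FC + target) / CM = (€499,100 + €153,000) / €123.52 = 5,279.31, so 5,280 nozzles.

5,280 nozzles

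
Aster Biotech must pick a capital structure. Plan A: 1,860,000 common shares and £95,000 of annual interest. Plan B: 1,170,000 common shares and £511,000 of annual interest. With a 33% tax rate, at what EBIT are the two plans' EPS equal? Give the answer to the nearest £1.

£1,216,391

At indifference, (EBIT − 95,000)(1 − t)/1,860,000 = (EBIT − 511,000)(1 − t)/1,170,000.
Cancelling (1 − t) and cross-multiplying: 1,170,000·(EBIT − 95,000) = 1,860,000·(EBIT − 511,000).
EBIT × (1,860,000 − 1,170,000) = 511,000 × 1,860,000 − 95,000 × 1,170,000 = 839,310,000,000, so EBIT = 839,310,000,000 ÷ 690,000 = 1,216,391.30.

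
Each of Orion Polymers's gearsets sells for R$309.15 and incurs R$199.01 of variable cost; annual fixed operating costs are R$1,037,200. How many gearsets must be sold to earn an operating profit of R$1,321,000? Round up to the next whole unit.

21,411 gearsets

Each unit contributes R$309.15 − R$199.01 = R$110.14.
Required volume = (fixed costs + target profit) ÷ CM = (R$1,037,200 + R$1,321,000) ÷ R$110.14 = 21,410.93, so 21,411 gearsets.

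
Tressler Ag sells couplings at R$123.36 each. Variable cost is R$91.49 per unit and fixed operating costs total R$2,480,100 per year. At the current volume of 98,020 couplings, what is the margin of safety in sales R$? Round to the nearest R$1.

R$2,491,963

Each unit contributes R$123.36 − R$91.49 = R$31.87. Break-even units = R$2,480,100 ÷ R$31.87 = 77,819.27; break-even revenue = 77,819.27 × R$123.36 = R$9,599,784.63.
Current sales = 98,020 × R$123.36 = R$12,091,747.20.
Margin of safety = R$12,091,747.20 − R$9,599,784.63 = R$2,491,963.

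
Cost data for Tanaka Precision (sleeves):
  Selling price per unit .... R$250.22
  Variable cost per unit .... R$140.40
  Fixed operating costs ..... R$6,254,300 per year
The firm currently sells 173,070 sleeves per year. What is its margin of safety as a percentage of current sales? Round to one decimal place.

Contribution margin per unit = R$250.22 − R$140.40 = R$109.82. Break-even units = R$6,254,300 ÷ R$109.82 = 56,950.46; break-even revenue = 56,950.46 × R$250.22 = R$14,250,145.20.
Actual sales revenue = 173,070 × R$250.22 = R$43,305,575.40.
Margin of safety = (R$43,305,575.40 − R$14,250,145.20) ÷ R$43,305,575.40 = 67.1%.

67.1%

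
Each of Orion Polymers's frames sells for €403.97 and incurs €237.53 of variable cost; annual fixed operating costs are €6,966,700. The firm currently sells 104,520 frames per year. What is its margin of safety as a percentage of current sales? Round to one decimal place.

60.0%

Unit CM = price − variable cost = €403.97 − €237.53 = €166.44. Break-even units = €6,966,700 ÷ €166.44 = 41,857.13; break-even revenue = 41,857.13 × €403.97 = €16,909,023.07.
Current sales = 104,520 × €403.97 = €42,222,944.40.
Margin of safety = (€42,222,944.40 − €16,909,023.07) ÷ €42,222,944.40 = 60.0%.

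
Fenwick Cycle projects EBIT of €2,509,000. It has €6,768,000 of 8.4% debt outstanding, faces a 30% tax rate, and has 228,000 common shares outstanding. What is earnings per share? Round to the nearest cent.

Pre-tax income = €2,509,000 − €568,512.00 = €1,940,488.00.
Net income = €1,940,488.00 × (1 − 0.30) = €1,358,341.60.
EPS = €1,358,341.60 ÷ 228,000 = €5.96.

€5.96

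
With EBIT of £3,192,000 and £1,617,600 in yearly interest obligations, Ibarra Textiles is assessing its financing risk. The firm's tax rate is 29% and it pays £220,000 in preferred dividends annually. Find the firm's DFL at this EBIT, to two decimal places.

2.52

Annual interest charges come to £1,617,600.00.
Pre-tax preferred-dividend burden = £220,000 ÷ (1 − 0.29) = £309,859.15.
DFL = EBIT ÷ [EBIT − I − D_p/(1−t)] = £3,192,000 ÷ [£3,192,000 − £1,617,600.00 − £309,859.15] = £3,192,000 ÷ £1,264,540.85 = 2.5242.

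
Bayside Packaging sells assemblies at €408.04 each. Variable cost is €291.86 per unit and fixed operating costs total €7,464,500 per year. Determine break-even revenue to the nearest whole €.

CM per unit = €408.04 − €291.86 = €116.18; CM ratio = €116.18 / €408.04 = 0.2847.
Break-even revenue = fixed costs × price ÷ CM = €7,464,500 × €408.04 ÷ €116.18 = €26,216,342.

€26,216,342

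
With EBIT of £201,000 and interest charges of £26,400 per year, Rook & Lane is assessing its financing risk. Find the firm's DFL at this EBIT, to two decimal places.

1.15

Interest = £26,400.00.
Degree of financial leverage = EBIT / (EBIT − interest) = £201,000 / £174,600.00 = 1.1512.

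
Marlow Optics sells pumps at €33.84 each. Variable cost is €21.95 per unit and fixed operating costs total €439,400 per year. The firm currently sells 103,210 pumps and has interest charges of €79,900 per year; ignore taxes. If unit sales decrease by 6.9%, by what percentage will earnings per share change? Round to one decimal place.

Total contribution margin = 103,210 × €11.89 = €1,227,166.90.
EBIT = €1,227,166.90 − €439,400 = €787,766.90.
After interest of €79,900.00, pre-tax earnings = €707,866.90.
Degree of combined leverage = contribution ÷ (EBIT − I) = €1,227,166.90 ÷ €707,866.90 = 1.7336.
%ΔEPS = DCL × %ΔSales = 1.7336 × -6.9% = -12.0%.

-12.0%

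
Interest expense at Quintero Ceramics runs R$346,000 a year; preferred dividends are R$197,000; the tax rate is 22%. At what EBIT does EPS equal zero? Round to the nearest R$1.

R$598,564

Preferred dividends are paid after tax, so their pre-tax equivalent is R$197,000 ÷ (1 − 0.22) = R$252,564.10.
EPS = 0 when EBIT covers interest plus the pre-tax preferred burden: R$346,000 + R$252,564.10 = R$598,564.10.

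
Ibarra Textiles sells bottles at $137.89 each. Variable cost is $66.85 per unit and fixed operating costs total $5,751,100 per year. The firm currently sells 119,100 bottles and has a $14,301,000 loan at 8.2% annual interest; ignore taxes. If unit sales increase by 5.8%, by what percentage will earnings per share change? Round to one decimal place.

+31.9%

Total contribution margin = 119,100 × $71.04 = $8,460,864.00.
Subtracting fixed costs: EBIT = $8,460,864.00 − $5,751,100 = $2,709,764.00.
After interest of $1,172,682.00, pre-tax earnings = $1,537,082.00.
DCL = total CM / (EBIT − I) = $8,460,864.00 / $1,537,082.00 = 5.5045.
%ΔEPS = DCL × %ΔSales = 5.5045 × +5.8% = +31.9%.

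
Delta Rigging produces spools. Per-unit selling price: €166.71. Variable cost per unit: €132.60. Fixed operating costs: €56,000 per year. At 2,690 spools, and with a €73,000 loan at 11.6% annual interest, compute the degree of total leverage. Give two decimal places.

3.36

At 2,690 units, contribution = 2,690 × €34.11 = €91,755.90.
Subtracting fixed costs: EBIT = €91,755.90 − €56,000 = €35,755.90. Interest = €8,468.00.
DOL = €91,755.90 ÷ €35,755.90 = 2.5662; DFL = €35,755.90 ÷ €27,287.90 = 1.3103.
Combined leverage = 2.5662 × 1.3103 = 3.3625.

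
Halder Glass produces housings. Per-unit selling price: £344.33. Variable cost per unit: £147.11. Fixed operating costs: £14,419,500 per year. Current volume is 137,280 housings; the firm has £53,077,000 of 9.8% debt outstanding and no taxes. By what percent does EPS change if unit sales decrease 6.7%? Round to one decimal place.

Contribution at this volume is 137,280 × £197.22 = £27,074,361.60.
Operating income = contribution − fixed costs = £27,074,361.60 − £14,419,500 = £12,654,861.60.
Interest = £5,201,546.00, so EBIT − I = £7,453,315.60.
Degree of combined leverage = contribution ÷ (EBIT − I) = £27,074,361.60 ÷ £7,453,315.60 = 3.6325.
EPS therefore changes by 3.6325 × (-6.7%) = -24.3%.

-24.3%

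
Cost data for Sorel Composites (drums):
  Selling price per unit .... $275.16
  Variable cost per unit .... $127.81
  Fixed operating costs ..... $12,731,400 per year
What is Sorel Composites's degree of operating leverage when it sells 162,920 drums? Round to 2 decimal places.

At 162,920 units, contribution = 162,920 × $147.35 = $24,006,262.00.
EBIT = $24,006,262.00 − $12,731,400 = $11,274,862.00.
So DOL = total CM / EBIT = $24,006,262.00 / $11,274,862.00 = 2.1292.

2.13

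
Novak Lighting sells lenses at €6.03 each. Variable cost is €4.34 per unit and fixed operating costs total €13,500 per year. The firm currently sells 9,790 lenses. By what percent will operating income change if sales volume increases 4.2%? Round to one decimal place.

Total contribution margin = 9,790 × €1.69 = €16,545.10.
EBIT = €16,545.10 − €13,500 = €3,045.10.
So DOL = total CM / EBIT = €16,545.10 / €3,045.10 = 5.4334.
So EBIT moves 5.4334 × (+4.2%) = +22.8%.

+22.8%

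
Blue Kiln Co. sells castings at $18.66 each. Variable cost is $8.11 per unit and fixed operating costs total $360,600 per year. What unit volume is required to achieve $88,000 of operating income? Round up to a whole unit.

Unit CM = price − variable cost = $18.66 − $8.11 = $10.55.
Required volume = (fixed costs + target profit) ÷ CM = ($360,600 + $88,000) ÷ $10.55 = 42,521.33, so 42,522 castings.

42,522 castings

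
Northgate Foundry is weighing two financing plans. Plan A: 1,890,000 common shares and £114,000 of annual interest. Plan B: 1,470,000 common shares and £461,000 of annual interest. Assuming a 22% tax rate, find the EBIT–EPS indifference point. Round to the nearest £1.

£1,675,500

At indifference, (EBIT − 114,000)(1 − t)/1,890,000 = (EBIT − 461,000)(1 − t)/1,470,000.
The (1 − t) factor cancels: (EBIT − 114,000) × 1,470,000 = (EBIT − 461,000) × 1,890,000.
EBIT × (1,890,000 − 1,470,000) = 461,000 × 1,890,000 − 114,000 × 1,470,000 = 703,710,000,000, so EBIT = 703,710,000,000 ÷ 420,000 = 1,675,500.00.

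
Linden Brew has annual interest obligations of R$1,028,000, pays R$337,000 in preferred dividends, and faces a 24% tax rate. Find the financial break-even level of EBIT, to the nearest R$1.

R$1,471,421

Grossing the preferred dividend up to pre-tax terms: R$337,000 / (1 − 0.24) = R$443,421.05.
Financial break-even EBIT = interest + D_p ÷ (1 − t) = R$1,028,000 + R$443,421.05 = R$1,471,421.05.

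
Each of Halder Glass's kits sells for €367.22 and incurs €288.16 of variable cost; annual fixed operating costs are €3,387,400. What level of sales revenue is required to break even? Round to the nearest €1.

CM per unit = €367.22 − €288.16 = €79.06; CM ratio = €79.06 / €367.22 = 0.2153.
Break-even sales = FC ÷ CM ratio = €3,387,400 × €367.22 / €79.06 = €15,733,886.

€15,733,886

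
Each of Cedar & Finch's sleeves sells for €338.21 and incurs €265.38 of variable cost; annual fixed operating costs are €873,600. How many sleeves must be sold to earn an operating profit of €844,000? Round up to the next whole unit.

23,584 sleeves

Each unit contributes €338.21 − €265.38 = €72.83.
Need Q such that Q × €72.83 − €873,600 = €844,000, i.e. Q = €1,717,600 / €72.83 = 23,583.69 → 23,584.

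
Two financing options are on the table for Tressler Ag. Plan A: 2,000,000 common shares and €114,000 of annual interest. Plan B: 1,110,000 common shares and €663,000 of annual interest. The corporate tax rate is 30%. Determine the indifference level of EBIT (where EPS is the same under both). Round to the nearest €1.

€1,347,708

Set EPS_A = EPS_B: (EBIT − €114,000)(1 − 0.30) ÷ 2,000,000 = (EBIT − €663,000)(1 − 0.30) ÷ 1,110,000.
The (1 − t) factor cancels: (EBIT − 114,000) × 1,110,000 = (EBIT − 663,000) × 2,000,000.
EBIT × (2,000,000 − 1,110,000) = 663,000 × 2,000,000 − 114,000 × 1,110,000 = 1,199,460,000,000, so EBIT = 1,199,460,000,000 ÷ 890,000 = 1,347,707.87.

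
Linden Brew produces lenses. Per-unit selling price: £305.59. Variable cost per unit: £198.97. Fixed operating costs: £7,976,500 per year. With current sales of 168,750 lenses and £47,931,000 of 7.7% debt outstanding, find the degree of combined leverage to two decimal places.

2.84

At 168,750 units, contribution = 168,750 × £106.62 = £17,992,125.00.
Subtracting fixed costs: EBIT = £17,992,125.00 − £7,976,500 = £10,015,625.00. Interest = £3,690,687.00.
DOL = £17,992,125.00 ÷ £10,015,625.00 = 1.7964; DFL = £10,015,625.00 ÷ £6,324,938.00 = 1.5835.
Combined leverage = 1.7964 × 1.5835 = 2.8446.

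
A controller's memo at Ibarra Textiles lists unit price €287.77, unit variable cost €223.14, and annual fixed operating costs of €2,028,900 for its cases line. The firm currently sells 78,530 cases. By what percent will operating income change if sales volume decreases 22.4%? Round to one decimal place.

At 78,530 units, contribution = 78,530 × €64.63 = €5,075,393.90.
EBIT = €5,075,393.90 − €2,028,900 = €3,046,493.90.
Degree of operating leverage = €5,075,393.90 / €3,046,493.90 = 1.6660.
%ΔEBIT = DOL × %ΔSales = 1.6660 × -22.4% = -37.3%.

-37.3%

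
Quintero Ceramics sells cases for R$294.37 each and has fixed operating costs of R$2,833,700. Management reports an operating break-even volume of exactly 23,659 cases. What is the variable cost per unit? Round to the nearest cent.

R$174.60

At break-even, FC = Q × (P − VC), so P − VC = R$2,833,700 ÷ 23,659 = R$119.7726.
Variable cost per unit = R$294.37 − R$119.7726 = R$174.60.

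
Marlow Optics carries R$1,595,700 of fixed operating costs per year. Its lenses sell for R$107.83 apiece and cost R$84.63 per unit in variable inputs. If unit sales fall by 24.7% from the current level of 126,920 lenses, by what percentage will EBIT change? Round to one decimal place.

Contribution at this volume is 126,920 × R$23.20 = R$2,944,544.00.
Subtracting fixed costs: EBIT = R$2,944,544.00 − R$1,595,700 = R$1,348,844.00.
Degree of operating leverage = R$2,944,544.00 / R$1,348,844.00 = 2.1830.
%ΔEBIT = DOL × %ΔSales = 2.1830 × -24.7% = -53.9%.

-53.9%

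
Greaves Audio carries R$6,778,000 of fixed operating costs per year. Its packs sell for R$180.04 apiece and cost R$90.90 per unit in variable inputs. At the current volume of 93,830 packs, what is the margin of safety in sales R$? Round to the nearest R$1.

Unit CM = price − variable cost = R$180.04 − R$90.90 = R$89.14. Break-even units = R$6,778,000 ÷ R$89.14 = 76,037.69; break-even revenue = 76,037.69 × R$180.04 = R$13,689,826.34.
Actual sales revenue = 93,830 × R$180.04 = R$16,893,153.20.
Margin of safety = R$16,893,153.20 − R$13,689,826.34 = R$3,203,327.

R$3,203,327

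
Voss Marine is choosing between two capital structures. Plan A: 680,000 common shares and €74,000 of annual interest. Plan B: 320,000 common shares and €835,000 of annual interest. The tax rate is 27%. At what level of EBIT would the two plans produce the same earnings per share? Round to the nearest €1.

€1,511,444

Set EPS_A = EPS_B: (EBIT − €74,000)(1 − 0.27) ÷ 680,000 = (EBIT − €835,000)(1 − 0.27) ÷ 320,000.
Cancelling (1 − t) and cross-multiplying: 320,000·(EBIT − 74,000) = 680,000·(EBIT − 835,000).
Solving, EBIT = (835,000·680,000 − 74,000·320,000) / (680,000 − 320,000) = 544,120,000,000 / 360,000 = 1,511,444.44.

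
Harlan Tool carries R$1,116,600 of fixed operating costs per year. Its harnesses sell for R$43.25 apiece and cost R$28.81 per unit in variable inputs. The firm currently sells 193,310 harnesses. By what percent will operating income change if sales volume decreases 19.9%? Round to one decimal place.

-33.2%

Total contribution margin = 193,310 × R$14.44 = R$2,791,396.40.
Subtracting fixed costs: EBIT = R$2,791,396.40 − R$1,116,600 = R$1,674,796.40.
Degree of operating leverage = R$2,791,396.40 / R$1,674,796.40 = 1.6667.
%ΔEBIT = DOL × %ΔSales = 1.6667 × -19.9% = -33.2%.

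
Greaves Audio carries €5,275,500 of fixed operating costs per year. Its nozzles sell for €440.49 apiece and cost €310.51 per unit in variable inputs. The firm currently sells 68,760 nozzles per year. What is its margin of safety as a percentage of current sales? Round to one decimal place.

Contribution margin per unit = €440.49 − €310.51 = €129.98. Break-even units = €5,275,500 ÷ €129.98 = 40,587.01; break-even revenue = 40,587.01 × €440.49 = €17,878,173.53.
Current sales = 68,760 × €440.49 = €30,288,092.40.
Margin of safety = (€30,288,092.40 − €17,878,173.53) ÷ €30,288,092.40 = 41.0%.

41.0%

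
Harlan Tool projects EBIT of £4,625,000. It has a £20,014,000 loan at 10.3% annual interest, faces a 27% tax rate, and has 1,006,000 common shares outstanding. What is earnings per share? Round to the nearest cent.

£1.86

Pre-tax income = £4,625,000 − £2,061,442.00 = £2,563,558.00.
Net income = £2,563,558.00 × (1 − 0.27) = £1,871,397.34.
Per share: £1,871,397.34 / 1,006,000 shares = £1.86.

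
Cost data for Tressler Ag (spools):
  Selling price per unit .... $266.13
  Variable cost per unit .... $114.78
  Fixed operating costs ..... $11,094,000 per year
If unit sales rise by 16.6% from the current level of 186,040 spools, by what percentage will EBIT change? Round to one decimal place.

Total contribution margin = 186,040 × $151.35 = $28,157,154.00.
Operating income = contribution − fixed costs = $28,157,154.00 − $11,094,000 = $17,063,154.00.
Degree of operating leverage = $28,157,154.00 / $17,063,154.00 = 1.6502.
So EBIT moves 1.6502 × (+16.6%) = +27.4%.

+27.4%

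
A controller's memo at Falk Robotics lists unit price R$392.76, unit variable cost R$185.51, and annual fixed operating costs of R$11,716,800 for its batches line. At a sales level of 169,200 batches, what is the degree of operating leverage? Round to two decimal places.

Contribution at this volume is 169,200 × R$207.25 = R$35,066,700.00.
EBIT = R$35,066,700.00 − R$11,716,800 = R$23,349,900.00.
DOL = contribution ÷ EBIT = R$35,066,700.00 ÷ R$23,349,900.00 = 1.5018.

1.50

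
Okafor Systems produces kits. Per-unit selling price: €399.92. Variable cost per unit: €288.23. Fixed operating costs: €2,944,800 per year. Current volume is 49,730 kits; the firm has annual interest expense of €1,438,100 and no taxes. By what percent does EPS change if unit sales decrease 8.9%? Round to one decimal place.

-42.2%

Total contribution margin = 49,730 × €111.69 = €5,554,343.70.
Operating income = contribution − fixed costs = €5,554,343.70 − €2,944,800 = €2,609,543.70.
Interest = €1,438,100.00, so EBIT − I = €1,171,443.70.
DCL = total CM / (EBIT − I) = €5,554,343.70 / €1,171,443.70 = 4.7415.
EPS therefore changes by 4.7415 × (-8.9%) = -42.2%.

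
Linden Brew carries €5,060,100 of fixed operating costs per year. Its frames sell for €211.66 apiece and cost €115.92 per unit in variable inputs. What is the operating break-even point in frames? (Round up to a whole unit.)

52,853 frames

Unit CM = price − variable cost = €211.66 − €115.92 = €95.74.
Break-even Q = €5,060,100 / €95.74 = 52,852.52 → 52,853 frames.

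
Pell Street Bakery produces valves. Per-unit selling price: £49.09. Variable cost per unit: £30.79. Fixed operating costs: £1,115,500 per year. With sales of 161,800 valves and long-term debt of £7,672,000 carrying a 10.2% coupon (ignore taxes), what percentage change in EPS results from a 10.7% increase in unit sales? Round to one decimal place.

+29.8%

Contribution at this volume is 161,800 × £18.30 = £2,960,940.00.
EBIT = £2,960,940.00 − £1,115,500 = £1,845,440.00.
Interest = £782,544.00, so EBIT − I = £1,062,896.00.
DCL = total CM / (EBIT − I) = £2,960,940.00 / £1,062,896.00 = 2.7857.
EPS therefore changes by 2.7857 × (+10.7%) = +29.8%.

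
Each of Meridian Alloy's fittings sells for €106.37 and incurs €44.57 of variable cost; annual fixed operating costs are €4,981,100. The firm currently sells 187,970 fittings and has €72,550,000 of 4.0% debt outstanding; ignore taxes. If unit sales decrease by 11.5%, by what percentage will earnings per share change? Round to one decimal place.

Total contribution margin = 187,970 × €61.80 = €11,616,546.00.
Operating income = contribution − fixed costs = €11,616,546.00 − €4,981,100 = €6,635,446.00.
After interest of €2,902,000.00, pre-tax earnings = €3,733,446.00.
Degree of combined leverage = contribution ÷ (EBIT − I) = €11,616,546.00 ÷ €3,733,446.00 = 3.1115.
EPS therefore changes by 3.1115 × (-11.5%) = -35.8%.

-35.8%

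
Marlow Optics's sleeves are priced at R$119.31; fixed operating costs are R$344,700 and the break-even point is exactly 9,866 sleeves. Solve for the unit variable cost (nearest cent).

R$84.37

At break-even, FC = Q × (P − VC), so P − VC = R$344,700 ÷ 9,866 = R$34.9382.
Variable cost per unit = R$119.31 − R$34.9382 = R$84.37.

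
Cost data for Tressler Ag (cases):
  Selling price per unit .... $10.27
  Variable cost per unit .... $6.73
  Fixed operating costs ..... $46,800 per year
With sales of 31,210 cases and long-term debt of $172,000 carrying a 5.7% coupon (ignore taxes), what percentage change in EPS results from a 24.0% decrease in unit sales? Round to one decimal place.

Total contribution margin = 31,210 × $3.54 = $110,483.40.
EBIT = $110,483.40 − $46,800 = $63,683.40.
Interest = $9,804.00, so EBIT − I = $53,879.40.
Degree of combined leverage = contribution ÷ (EBIT − I) = $110,483.40 ÷ $53,879.40 = 2.0506.
%ΔEPS = DCL × %ΔSales = 2.0506 × -24.0% = -49.2%.

-49.2%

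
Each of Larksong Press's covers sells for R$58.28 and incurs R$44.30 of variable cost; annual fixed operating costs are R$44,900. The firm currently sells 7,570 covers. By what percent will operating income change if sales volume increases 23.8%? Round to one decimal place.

+41.3%

Total contribution margin = 7,570 × R$13.98 = R$105,828.60.
Operating income = contribution − fixed costs = R$105,828.60 − R$44,900 = R$60,928.60.
Degree of operating leverage = R$105,828.60 / R$60,928.60 = 1.7369.
Operating income changes by 1.7369 × +23.8% = +41.3%.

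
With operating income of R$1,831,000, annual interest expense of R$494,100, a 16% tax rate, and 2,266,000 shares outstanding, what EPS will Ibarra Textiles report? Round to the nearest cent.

Pre-tax income = R$1,831,000 − R$494,100.00 = R$1,336,900.00.
Net income = R$1,336,900.00 × (1 − 0.16) = R$1,122,996.00.
Per share: R$1,122,996.00 / 2,266,000 shares = R$0.50.

R$0.50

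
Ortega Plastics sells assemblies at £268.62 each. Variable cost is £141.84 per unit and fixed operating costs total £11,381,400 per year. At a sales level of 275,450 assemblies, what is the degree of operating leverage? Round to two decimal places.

1.48

Contribution at this volume is 275,450 × £126.78 = £34,921,551.00.
EBIT = £34,921,551.00 − £11,381,400 = £23,540,151.00.
DOL = contribution ÷ EBIT = £34,921,551.00 ÷ £23,540,151.00 = 1.4835.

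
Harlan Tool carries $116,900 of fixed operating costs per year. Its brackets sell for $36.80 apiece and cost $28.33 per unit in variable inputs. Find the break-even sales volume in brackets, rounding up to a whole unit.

Unit CM = price − variable cost = $36.80 − $28.33 = $8.47.
Units to break even: $116,900 ÷ $8.47 = 13,801.65, rounded up to 13,802.

13,802 brackets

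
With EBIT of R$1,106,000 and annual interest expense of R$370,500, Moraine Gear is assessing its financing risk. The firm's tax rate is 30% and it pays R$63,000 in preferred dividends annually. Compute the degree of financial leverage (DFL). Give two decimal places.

Interest = R$370,500.00.
Pre-tax preferred-dividend burden = R$63,000 ÷ (1 − 0.30) = R$90,000.00.
DFL = EBIT ÷ [EBIT − I − D_p/(1−t)] = R$1,106,000 ÷ [R$1,106,000 − R$370,500.00 − R$90,000.00] = R$1,106,000 ÷ R$645,500.00 = 1.7134.

1.71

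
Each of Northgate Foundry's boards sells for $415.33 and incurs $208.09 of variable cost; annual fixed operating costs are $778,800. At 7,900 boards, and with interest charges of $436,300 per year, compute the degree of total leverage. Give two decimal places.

At 7,900 units, contribution = 7,900 × $207.24 = $1,637,196.00.
Subtracting fixed costs: EBIT = $1,637,196.00 − $778,800 = $858,396.00. Interest = $436,300.00, so EBIT − I = $422,096.00.
DCL = contribution ÷ (EBIT − I) = $1,637,196.00 ÷ $422,096.00 = 3.8787.

3.88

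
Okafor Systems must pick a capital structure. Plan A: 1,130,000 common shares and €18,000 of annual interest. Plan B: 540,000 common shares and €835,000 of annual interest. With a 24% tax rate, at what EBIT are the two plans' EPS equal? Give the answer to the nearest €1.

€1,582,763

At indifference, (EBIT − 18,000)(1 − t)/1,130,000 = (EBIT − 835,000)(1 − t)/540,000.
Cancelling (1 − t) and cross-multiplying: 540,000·(EBIT − 18,000) = 1,130,000·(EBIT − 835,000).
Solving, EBIT = (835,000·1,130,000 − 18,000·540,000) / (1,130,000 − 540,000) = 933,830,000,000 / 590,000 = 1,582,762.71.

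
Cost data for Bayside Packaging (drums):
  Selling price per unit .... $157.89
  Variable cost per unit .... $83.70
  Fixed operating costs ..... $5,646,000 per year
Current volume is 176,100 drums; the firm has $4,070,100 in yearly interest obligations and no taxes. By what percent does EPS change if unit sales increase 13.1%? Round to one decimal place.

At 176,100 units, contribution = 176,100 × $74.19 = $13,064,859.00.
Subtracting fixed costs: EBIT = $13,064,859.00 − $5,646,000 = $7,418,859.00.
After interest of $4,070,100.00, pre-tax earnings = $3,348,759.00.
DCL = total CM / (EBIT − I) = $13,064,859.00 / $3,348,759.00 = 3.9014.
%ΔEPS = DCL × %ΔSales = 3.9014 × +13.1% = +51.1%.

+51.1%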